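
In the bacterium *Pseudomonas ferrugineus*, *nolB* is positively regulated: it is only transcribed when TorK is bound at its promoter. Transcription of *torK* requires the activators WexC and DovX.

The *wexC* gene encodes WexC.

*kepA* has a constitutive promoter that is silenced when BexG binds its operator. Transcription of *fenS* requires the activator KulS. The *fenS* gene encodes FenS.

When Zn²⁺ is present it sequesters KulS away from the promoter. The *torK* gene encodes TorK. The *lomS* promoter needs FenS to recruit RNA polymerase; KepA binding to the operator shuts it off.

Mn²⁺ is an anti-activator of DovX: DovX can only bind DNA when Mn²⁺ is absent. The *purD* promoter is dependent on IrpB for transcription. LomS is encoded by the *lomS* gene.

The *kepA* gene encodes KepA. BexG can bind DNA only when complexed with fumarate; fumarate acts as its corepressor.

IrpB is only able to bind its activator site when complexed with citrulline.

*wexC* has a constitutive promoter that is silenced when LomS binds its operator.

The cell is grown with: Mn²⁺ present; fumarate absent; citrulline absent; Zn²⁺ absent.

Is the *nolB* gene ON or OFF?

Zn²⁺ is absent, so KulS is active.
No repressor is bound and KulS is active, so *fenS* is transcribed.
So FenS is produced and active.
Fumarate is absent, so BexG is inactive.
With no repressor bound, *kepA* is transcribed.
So KepA is produced and active.
With repressor KepA bound, *lomS* is not transcribed.
So LomS is not produced.
With no repressor bound, *wexC* is transcribed.
So WexC is produced and active.
Mn²⁺ is present, so DovX is inactive.
Required activator DovX is absent, so *torK* is not transcribed.
So TorK is not produced.
Required activator TorK is absent, so *nolB* is not transcribed.

OFF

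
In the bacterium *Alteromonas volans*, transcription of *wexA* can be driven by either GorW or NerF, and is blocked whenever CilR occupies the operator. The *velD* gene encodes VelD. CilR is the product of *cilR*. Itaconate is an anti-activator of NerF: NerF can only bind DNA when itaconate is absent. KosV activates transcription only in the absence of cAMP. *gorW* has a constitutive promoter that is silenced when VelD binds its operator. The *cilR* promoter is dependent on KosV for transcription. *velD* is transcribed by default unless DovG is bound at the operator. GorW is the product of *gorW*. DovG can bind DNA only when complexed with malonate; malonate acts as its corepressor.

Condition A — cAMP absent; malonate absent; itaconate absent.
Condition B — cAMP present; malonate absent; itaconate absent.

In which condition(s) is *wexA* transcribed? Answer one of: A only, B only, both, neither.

B only

Condition A:
cAMP is absent, so KosV is active.
No repressor is bound and KosV is active, so *cilR* is transcribed.
So CilR is produced and active.
Malonate is absent, so DovG is inactive.
With no repressor bound, *velD* is transcribed.
So VelD is produced and active.
With repressor VelD bound, *gorW* is not transcribed.
So GorW is not produced.
Itaconate is absent, so NerF is active.
With repressor CilR bound, *wexA* is not transcribed.
→ *wexA* is OFF in A.
Condition B:
cAMP is present, so KosV is inactive.
Required activator KosV is absent, so *cilR* is not transcribed.
So CilR is not produced.
Malonate is absent, so DovG is inactive.
With no repressor bound, *velD* is transcribed.
So VelD is produced and active.
With repressor VelD bound, *gorW* is not transcribed.
So GorW is not produced.
Itaconate is absent, so NerF is active.
Activator NerF is present, so *wexA* is transcribed.
→ *wexA* is ON in B.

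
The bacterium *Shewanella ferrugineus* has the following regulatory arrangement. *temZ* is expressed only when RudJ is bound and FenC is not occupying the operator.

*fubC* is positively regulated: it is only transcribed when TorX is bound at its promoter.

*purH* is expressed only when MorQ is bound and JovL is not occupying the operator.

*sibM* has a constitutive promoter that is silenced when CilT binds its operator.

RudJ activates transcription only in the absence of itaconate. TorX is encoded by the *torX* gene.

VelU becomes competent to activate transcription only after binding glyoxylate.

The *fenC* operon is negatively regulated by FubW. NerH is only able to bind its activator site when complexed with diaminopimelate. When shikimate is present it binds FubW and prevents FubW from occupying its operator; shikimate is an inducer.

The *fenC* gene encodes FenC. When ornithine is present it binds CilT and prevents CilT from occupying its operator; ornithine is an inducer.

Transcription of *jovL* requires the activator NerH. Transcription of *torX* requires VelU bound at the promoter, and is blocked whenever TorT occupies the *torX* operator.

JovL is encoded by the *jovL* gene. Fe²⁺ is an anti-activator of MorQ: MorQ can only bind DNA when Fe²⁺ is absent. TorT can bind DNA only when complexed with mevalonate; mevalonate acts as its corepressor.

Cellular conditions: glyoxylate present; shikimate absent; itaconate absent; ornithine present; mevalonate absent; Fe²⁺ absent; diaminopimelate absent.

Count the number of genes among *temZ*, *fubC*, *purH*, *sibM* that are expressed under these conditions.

Itaconate is absent, so RudJ is active.
Shikimate is absent, so FubW is active.
With repressor FubW bound, *fenC* is not transcribed.
So FenC is not produced.
No repressor is bound and RudJ is active, so *temZ* is transcribed.
→ *temZ* is ON.
Mevalonate is absent, so TorT is inactive.
Glyoxylate is present, so VelU is active.
No repressor is bound and VelU is active, so *torX* is transcribed.
So TorX is produced and active.
No repressor is bound and TorX is active, so *fubC* is transcribed.
→ *fubC* is ON.
Fe²⁺ is absent, so MorQ is active.
Diaminopimelate is absent, so NerH is inactive.
Required activator NerH is absent, so *jovL* is not transcribed.
So JovL is not produced.
No repressor is bound and MorQ is active, so *purH* is transcribed.
→ *purH* is ON.
Ornithine is present, so CilT is inactive.
With no repressor bound, *sibM* is transcribed.
→ *sibM* is ON.
4 of the 4 genes are transcribed.

4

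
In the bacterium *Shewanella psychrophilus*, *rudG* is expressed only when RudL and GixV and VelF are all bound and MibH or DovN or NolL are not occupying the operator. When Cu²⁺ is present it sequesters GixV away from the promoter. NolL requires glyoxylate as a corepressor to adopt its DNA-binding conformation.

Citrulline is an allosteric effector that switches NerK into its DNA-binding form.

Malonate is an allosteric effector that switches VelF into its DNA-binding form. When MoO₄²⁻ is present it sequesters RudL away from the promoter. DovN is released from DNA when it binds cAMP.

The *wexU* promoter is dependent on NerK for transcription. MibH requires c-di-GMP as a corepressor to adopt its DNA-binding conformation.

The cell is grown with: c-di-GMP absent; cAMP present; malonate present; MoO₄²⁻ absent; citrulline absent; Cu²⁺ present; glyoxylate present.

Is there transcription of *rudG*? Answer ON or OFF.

MoO₄²⁻ is absent, so RudL is active.
Cu²⁺ is present, so GixV is inactive.
c-di-GMP is absent, so MibH is inactive.
cAMP is present, so DovN is inactive.
Glyoxylate is present, so NolL is active.
Malonate is present, so VelF is active.
With repressor NolL bound, *rudG* is not transcribed.

OFF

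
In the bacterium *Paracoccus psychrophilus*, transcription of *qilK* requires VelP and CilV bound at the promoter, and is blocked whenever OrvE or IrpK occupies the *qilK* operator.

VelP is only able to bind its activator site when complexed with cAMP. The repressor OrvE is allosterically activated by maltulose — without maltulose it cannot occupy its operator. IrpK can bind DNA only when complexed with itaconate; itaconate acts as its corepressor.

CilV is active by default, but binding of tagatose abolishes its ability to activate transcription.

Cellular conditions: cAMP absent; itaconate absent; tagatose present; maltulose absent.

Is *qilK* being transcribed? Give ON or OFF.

OFF

Maltulose is absent, so OrvE is inactive.
Itaconate is absent, so IrpK is inactive.
cAMP is absent, so VelP is inactive.
Tagatose is present, so CilV is inactive.
Required activator VelP is absent, so *qilK* is not transcribed.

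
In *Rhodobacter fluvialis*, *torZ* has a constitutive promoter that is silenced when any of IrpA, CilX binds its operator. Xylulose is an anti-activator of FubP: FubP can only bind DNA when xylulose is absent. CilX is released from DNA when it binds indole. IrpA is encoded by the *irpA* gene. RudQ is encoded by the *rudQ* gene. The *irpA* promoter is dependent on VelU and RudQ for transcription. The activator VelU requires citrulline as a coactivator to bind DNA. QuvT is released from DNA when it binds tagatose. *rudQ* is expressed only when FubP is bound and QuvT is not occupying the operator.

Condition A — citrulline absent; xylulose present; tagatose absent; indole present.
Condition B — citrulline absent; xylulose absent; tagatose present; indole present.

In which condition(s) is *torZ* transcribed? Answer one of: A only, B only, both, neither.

both

Condition A:
Citrulline is absent, so VelU is inactive.
Xylulose is present, so FubP is inactive.
Tagatose is absent, so QuvT is active.
With repressor QuvT bound, *rudQ* is not transcribed.
So RudQ is not produced.
Required activator VelU is absent, so *irpA* is not transcribed.
So IrpA is not produced.
Indole is present, so CilX is inactive.
With no repressor bound, *torZ* is transcribed.
→ *torZ* is ON in A.
Condition B:
Citrulline is absent, so VelU is inactive.
Xylulose is absent, so FubP is active.
Tagatose is present, so QuvT is inactive.
No repressor is bound and FubP is active, so *rudQ* is transcribed.
So RudQ is produced and active.
Required activator VelU is absent, so *irpA* is not transcribed.
So IrpA is not produced.
Indole is present, so CilX is inactive.
With no repressor bound, *torZ* is transcribed.
→ *torZ* is ON in B.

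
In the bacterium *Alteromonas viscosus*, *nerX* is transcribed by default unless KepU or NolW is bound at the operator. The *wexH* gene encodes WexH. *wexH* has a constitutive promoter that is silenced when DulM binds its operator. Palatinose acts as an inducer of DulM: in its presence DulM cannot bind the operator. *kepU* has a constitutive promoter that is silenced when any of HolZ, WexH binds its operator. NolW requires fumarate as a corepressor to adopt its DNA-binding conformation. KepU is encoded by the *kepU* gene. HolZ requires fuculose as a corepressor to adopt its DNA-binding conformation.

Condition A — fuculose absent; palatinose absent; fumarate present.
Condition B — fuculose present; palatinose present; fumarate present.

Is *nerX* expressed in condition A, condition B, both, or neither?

Condition A:
Fuculose is absent, so HolZ is inactive.
Palatinose is absent, so DulM is active.
With repressor DulM bound, *wexH* is not transcribed.
So WexH is not produced.
With no repressor bound, *kepU* is transcribed.
So KepU is produced and active.
Fumarate is present, so NolW is active.
With repressor KepU bound, *nerX* is not transcribed.
→ *nerX* is OFF in A.
Condition B:
Fuculose is present, so HolZ is active.
Palatinose is present, so DulM is inactive.
With no repressor bound, *wexH* is transcribed.
So WexH is produced and active.
With repressor HolZ bound, *kepU* is not transcribed.
So KepU is not produced.
Fumarate is present, so NolW is active.
With repressor NolW bound, *nerX* is not transcribed.
→ *nerX* is OFF in B.

neither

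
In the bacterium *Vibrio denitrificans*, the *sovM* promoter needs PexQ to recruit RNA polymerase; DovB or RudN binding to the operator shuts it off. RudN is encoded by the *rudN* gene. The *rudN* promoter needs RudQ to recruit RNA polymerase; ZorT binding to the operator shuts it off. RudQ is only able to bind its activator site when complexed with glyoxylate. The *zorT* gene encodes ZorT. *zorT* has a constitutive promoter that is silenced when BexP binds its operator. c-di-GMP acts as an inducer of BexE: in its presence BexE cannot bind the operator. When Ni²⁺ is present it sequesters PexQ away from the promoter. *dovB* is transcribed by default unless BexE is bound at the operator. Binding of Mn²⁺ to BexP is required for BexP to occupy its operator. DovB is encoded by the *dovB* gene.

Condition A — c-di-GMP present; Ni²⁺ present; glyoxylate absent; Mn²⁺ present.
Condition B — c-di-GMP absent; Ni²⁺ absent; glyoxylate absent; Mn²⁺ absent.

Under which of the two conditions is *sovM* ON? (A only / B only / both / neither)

B only

Condition A:
c-di-GMP is present, so BexE is inactive.
With no repressor bound, *dovB* is transcribed.
So DovB is produced and active.
Ni²⁺ is present, so PexQ is inactive.
Glyoxylate is absent, so RudQ is inactive.
Mn²⁺ is present, so BexP is active.
With repressor BexP bound, *zorT* is not transcribed.
So ZorT is not produced.
Required activator RudQ is absent, so *rudN* is not transcribed.
So RudN is not produced.
With repressor DovB bound, *sovM* is not transcribed.
→ *sovM* is OFF in A.
Condition B:
c-di-GMP is absent, so BexE is active.
With repressor BexE bound, *dovB* is not transcribed.
So DovB is not produced.
Ni²⁺ is absent, so PexQ is active.
Glyoxylate is absent, so RudQ is inactive.
Mn²⁺ is absent, so BexP is inactive.
With no repressor bound, *zorT* is transcribed.
So ZorT is produced and active.
With repressor ZorT bound, *rudN* is not transcribed.
So RudN is not produced.
No repressor is bound and PexQ is active, so *sovM* is transcribed.
→ *sovM* is ON in B.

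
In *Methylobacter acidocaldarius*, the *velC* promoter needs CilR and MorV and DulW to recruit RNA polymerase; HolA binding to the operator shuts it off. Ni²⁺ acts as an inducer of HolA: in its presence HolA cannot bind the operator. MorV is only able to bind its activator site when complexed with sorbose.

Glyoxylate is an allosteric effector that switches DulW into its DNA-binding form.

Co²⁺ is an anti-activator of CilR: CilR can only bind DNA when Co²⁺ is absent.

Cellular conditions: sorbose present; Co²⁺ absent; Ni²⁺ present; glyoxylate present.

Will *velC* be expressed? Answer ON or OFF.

ON

Ni²⁺ is present, so HolA is inactive.
Co²⁺ is absent, so CilR is active.
Sorbose is present, so MorV is active.
Glyoxylate is present, so DulW is active.
No repressor is bound and CilR and MorV and DulW are active, so *velC* is transcribed.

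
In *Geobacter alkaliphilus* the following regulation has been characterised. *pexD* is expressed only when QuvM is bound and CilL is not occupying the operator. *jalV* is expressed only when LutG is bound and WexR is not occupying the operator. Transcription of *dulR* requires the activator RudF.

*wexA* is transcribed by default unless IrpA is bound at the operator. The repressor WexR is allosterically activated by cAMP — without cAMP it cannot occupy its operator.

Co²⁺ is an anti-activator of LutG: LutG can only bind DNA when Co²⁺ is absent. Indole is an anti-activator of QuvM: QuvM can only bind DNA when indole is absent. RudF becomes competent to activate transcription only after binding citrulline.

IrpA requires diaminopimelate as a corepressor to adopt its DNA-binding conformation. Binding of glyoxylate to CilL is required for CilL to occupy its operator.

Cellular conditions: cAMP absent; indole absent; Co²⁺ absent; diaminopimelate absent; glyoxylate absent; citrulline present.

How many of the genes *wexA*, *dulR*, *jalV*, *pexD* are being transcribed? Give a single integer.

Diaminopimelate is absent, so IrpA is inactive.
With no repressor bound, *wexA* is transcribed.
→ *wexA* is ON.
Citrulline is present, so RudF is active.
No repressor is bound and RudF is active, so *dulR* is transcribed.
→ *dulR* is ON.
cAMP is absent, so WexR is inactive.
Co²⁺ is absent, so LutG is active.
No repressor is bound and LutG is active, so *jalV* is transcribed.
→ *jalV* is ON.
Glyoxylate is absent, so CilL is inactive.
Indole is absent, so QuvM is active.
No repressor is bound and QuvM is active, so *pexD* is transcribed.
→ *pexD* is ON.
4 of the 4 genes are transcribed.

4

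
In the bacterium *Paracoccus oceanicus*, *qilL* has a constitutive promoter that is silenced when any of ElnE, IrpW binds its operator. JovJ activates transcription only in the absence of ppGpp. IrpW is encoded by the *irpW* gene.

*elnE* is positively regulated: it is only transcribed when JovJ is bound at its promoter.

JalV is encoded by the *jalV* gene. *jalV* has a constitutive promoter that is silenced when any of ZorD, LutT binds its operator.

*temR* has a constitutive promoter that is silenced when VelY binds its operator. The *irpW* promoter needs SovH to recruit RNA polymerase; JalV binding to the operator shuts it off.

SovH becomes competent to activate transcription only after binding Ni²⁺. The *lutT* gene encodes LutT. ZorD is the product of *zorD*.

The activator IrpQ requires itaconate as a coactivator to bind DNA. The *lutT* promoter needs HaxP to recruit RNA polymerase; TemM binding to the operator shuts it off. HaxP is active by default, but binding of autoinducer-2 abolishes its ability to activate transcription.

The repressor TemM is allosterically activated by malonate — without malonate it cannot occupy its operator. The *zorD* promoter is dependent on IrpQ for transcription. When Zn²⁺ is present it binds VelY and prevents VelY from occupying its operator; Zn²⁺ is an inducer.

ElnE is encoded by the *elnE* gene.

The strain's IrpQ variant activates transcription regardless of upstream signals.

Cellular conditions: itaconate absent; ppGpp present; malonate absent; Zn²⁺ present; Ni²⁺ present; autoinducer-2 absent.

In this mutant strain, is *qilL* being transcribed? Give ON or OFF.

ppGpp is present, so JovJ is inactive.
Required activator JovJ is absent, so *elnE* is not transcribed.
So ElnE is not produced.
IrpQ is constitutively active in this strain.
No repressor is bound and IrpQ is active, so *zorD* is transcribed.
So ZorD is produced and active.
Autoinducer-2 is absent, so HaxP is active.
Malonate is absent, so TemM is inactive.
No repressor is bound and HaxP is active, so *lutT* is transcribed.
So LutT is produced and active.
With repressor ZorD bound, *jalV* is not transcribed.
So JalV is not produced.
Ni²⁺ is present, so SovH is active.
No repressor is bound and SovH is active, so *irpW* is transcribed.
So IrpW is produced and active.
With repressor IrpW bound, *qilL* is not transcribed.

OFF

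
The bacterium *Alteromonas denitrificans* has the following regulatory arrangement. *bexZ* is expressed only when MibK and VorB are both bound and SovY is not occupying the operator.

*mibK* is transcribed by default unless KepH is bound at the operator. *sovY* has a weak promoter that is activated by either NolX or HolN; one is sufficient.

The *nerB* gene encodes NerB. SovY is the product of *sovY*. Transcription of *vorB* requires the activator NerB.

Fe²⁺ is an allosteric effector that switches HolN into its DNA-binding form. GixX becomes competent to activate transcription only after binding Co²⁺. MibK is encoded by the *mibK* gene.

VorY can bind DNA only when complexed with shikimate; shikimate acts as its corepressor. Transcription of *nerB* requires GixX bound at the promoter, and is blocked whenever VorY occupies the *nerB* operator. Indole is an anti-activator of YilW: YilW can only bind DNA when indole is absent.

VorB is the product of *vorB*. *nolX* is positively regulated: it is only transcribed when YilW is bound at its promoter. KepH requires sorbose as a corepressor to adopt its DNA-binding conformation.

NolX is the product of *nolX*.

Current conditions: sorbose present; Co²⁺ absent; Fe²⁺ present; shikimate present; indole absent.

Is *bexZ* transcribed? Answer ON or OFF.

OFF

Indole is absent, so YilW is active.
No repressor is bound and YilW is active, so *nolX* is transcribed.
So NolX is produced and active.
Fe²⁺ is present, so HolN is active.
Activator NolX is present, so *sovY* is transcribed.
So SovY is produced and active.
Sorbose is present, so KepH is active.
With repressor KepH bound, *mibK* is not transcribed.
So MibK is not produced.
Shikimate is present, so VorY is active.
Co²⁺ is absent, so GixX is inactive.
With repressor VorY bound, *nerB* is not transcribed.
So NerB is not produced.
Required activator NerB is absent, so *vorB* is not transcribed.
So VorB is not produced.
With repressor SovY bound, *bexZ* is not transcribed.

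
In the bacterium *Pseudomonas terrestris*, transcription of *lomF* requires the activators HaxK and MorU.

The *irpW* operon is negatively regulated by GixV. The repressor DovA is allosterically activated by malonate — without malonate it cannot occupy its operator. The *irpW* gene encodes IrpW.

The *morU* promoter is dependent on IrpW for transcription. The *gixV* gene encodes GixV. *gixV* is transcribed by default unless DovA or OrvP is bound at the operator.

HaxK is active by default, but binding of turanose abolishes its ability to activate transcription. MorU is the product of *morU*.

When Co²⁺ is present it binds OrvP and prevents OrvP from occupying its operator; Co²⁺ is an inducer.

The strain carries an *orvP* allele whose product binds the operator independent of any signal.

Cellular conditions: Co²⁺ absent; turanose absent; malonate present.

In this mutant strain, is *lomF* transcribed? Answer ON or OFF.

ON

Turanose is absent, so HaxK is active.
Malonate is present, so DovA is active.
OrvP is constitutively active in this strain.
With repressor DovA bound, *gixV* is not transcribed.
So GixV is not produced.
With no repressor bound, *irpW* is transcribed.
So IrpW is produced and active.
No repressor is bound and IrpW is active, so *morU* is transcribed.
So MorU is produced and active.
No repressor is bound and HaxK and MorU are active, so *lomF* is transcribed.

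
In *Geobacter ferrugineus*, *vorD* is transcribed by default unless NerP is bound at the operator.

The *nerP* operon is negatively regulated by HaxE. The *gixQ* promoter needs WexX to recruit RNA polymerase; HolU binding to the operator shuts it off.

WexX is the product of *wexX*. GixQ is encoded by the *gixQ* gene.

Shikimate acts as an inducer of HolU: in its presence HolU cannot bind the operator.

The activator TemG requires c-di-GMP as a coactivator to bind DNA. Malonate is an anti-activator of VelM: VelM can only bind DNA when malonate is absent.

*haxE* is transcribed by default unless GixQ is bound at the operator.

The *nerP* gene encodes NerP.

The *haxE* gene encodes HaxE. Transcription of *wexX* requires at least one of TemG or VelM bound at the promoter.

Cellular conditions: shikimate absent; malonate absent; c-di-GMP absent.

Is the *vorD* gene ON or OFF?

c-di-GMP is absent, so TemG is inactive.
Malonate is absent, so VelM is active.
Activator VelM is present, so *wexX* is transcribed.
So WexX is produced and active.
Shikimate is absent, so HolU is active.
With repressor HolU bound, *gixQ* is not transcribed.
So GixQ is not produced.
With no repressor bound, *haxE* is transcribed.
So HaxE is produced and active.
With repressor HaxE bound, *nerP* is not transcribed.
So NerP is not produced.
With no repressor bound, *vorD* is transcribed.

ON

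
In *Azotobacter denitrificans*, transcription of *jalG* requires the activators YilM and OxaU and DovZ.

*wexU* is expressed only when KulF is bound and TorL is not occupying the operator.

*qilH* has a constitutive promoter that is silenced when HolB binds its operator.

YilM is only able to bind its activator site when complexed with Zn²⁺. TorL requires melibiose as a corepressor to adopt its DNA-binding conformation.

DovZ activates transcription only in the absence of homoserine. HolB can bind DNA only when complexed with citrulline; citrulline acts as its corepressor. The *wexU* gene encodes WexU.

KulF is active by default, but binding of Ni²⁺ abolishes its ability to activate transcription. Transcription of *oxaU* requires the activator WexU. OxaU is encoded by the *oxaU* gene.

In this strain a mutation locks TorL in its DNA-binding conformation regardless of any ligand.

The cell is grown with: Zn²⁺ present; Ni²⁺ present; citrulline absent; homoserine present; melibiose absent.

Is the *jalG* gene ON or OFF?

Zn²⁺ is present, so YilM is active.
Ni²⁺ is present, so KulF is inactive.
TorL is constitutively active in this strain.
With repressor TorL bound, *wexU* is not transcribed.
So WexU is not produced.
Required activator WexU is absent, so *oxaU* is not transcribed.
So OxaU is not produced.
Homoserine is present, so DovZ is inactive.
Required activator OxaU is absent, so *jalG* is not transcribed.

OFF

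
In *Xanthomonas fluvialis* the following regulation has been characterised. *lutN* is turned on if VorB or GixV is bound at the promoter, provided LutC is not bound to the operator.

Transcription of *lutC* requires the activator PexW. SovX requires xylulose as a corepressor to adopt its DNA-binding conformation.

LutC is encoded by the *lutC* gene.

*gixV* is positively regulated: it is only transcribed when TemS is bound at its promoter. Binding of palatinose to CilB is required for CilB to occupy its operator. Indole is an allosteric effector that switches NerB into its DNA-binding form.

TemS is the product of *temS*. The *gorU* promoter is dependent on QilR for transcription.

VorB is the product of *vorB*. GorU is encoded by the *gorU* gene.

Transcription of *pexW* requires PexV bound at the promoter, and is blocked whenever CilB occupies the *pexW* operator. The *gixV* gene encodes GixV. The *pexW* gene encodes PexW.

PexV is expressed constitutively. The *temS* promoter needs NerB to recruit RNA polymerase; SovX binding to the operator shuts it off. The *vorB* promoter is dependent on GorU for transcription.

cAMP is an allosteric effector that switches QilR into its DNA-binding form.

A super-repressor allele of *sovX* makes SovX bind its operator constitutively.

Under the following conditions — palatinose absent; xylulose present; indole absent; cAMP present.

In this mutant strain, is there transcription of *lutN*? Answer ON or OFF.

OFF

cAMP is present, so QilR is active.
No repressor is bound and QilR is active, so *gorU* is transcribed.
So GorU is produced and active.
No repressor is bound and GorU is active, so *vorB* is transcribed.
So VorB is produced and active.
PexV is produced constitutively and is active.
Palatinose is absent, so CilB is inactive.
No repressor is bound and PexV is active, so *pexW* is transcribed.
So PexW is produced and active.
No repressor is bound and PexW is active, so *lutC* is transcribed.
So LutC is produced and active.
SovX is constitutively active in this strain.
Indole is absent, so NerB is inactive.
With repressor SovX bound, *temS* is not transcribed.
So TemS is not produced.
Required activator TemS is absent, so *gixV* is not transcribed.
So GixV is not produced.
With repressor LutC bound, *lutN* is not transcribed.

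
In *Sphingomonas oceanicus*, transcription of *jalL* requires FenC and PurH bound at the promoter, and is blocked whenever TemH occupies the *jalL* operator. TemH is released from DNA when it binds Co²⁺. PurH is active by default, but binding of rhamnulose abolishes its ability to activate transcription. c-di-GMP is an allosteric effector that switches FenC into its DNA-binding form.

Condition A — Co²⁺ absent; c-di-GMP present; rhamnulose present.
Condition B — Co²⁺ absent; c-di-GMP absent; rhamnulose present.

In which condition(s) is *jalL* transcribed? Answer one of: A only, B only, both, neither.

Condition A:
Co²⁺ is absent, so TemH is active.
c-di-GMP is present, so FenC is active.
Rhamnulose is present, so PurH is inactive.
With repressor TemH bound, *jalL* is not transcribed.
→ *jalL* is OFF in A.
Condition B:
Co²⁺ is absent, so TemH is active.
c-di-GMP is absent, so FenC is inactive.
Rhamnulose is present, so PurH is inactive.
With repressor TemH bound, *jalL* is not transcribed.
→ *jalL* is OFF in B.

neither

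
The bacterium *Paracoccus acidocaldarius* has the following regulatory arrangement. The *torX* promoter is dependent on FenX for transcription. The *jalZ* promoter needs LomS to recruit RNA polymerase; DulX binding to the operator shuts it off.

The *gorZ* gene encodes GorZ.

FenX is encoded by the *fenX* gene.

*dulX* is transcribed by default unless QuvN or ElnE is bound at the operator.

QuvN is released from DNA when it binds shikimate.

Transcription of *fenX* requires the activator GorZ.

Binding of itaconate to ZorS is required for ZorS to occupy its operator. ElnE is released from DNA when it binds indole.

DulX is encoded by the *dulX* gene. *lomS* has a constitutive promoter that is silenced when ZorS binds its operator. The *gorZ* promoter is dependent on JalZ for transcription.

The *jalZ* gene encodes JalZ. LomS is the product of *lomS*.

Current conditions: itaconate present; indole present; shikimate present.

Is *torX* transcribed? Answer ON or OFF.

OFF

Shikimate is present, so QuvN is inactive.
Indole is present, so ElnE is inactive.
With no repressor bound, *dulX* is transcribed.
So DulX is produced and active.
Itaconate is present, so ZorS is active.
With repressor ZorS bound, *lomS* is not transcribed.
So LomS is not produced.
With repressor DulX bound, *jalZ* is not transcribed.
So JalZ is not produced.
Required activator JalZ is absent, so *gorZ* is not transcribed.
So GorZ is not produced.
Required activator GorZ is absent, so *fenX* is not transcribed.
So FenX is not produced.
Required activator FenX is absent, so *torX* is not transcribed.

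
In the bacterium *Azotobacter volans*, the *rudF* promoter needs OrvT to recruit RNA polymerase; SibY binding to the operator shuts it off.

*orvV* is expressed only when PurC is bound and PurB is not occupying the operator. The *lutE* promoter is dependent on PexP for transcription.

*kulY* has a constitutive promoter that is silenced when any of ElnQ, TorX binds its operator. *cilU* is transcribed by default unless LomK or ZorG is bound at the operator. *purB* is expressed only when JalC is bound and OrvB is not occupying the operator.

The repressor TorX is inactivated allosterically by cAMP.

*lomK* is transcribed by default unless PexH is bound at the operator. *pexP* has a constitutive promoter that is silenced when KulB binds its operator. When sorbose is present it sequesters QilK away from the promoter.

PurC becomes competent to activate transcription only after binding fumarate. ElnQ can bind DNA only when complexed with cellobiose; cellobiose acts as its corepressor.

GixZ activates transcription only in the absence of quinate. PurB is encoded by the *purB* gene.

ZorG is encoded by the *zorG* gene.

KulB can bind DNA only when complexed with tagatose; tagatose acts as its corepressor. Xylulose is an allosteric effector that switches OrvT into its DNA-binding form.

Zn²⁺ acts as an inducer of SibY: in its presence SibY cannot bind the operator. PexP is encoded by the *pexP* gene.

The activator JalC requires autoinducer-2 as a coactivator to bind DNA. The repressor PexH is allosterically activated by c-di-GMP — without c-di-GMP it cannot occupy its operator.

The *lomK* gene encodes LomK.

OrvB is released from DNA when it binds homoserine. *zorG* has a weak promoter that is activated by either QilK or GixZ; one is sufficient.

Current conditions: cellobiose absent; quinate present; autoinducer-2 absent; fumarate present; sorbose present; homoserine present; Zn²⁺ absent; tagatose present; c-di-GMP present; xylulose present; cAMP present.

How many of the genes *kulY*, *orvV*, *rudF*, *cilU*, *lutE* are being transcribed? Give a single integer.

3

Cellobiose is absent, so ElnQ is inactive.
cAMP is present, so TorX is inactive.
With no repressor bound, *kulY* is transcribed.
→ *kulY* is ON.
Fumarate is present, so PurC is active.
Homoserine is present, so OrvB is inactive.
Autoinducer-2 is absent, so JalC is inactive.
Required activator JalC is absent, so *purB* is not transcribed.
So PurB is not produced.
No repressor is bound and PurC is active, so *orvV* is transcribed.
→ *orvV* is ON.
Xylulose is present, so OrvT is active.
Zn²⁺ is absent, so SibY is active.
With repressor SibY bound, *rudF* is not transcribed.
→ *rudF* is OFF.
c-di-GMP is present, so PexH is active.
With repressor PexH bound, *lomK* is not transcribed.
So LomK is not produced.
Sorbose is present, so QilK is inactive.
Quinate is present, so GixZ is inactive.
No activator is available at the *zorG* promoter, so *zorG* is not transcribed.
So ZorG is not produced.
With no repressor bound, *cilU* is transcribed.
→ *cilU* is ON.
Tagatose is present, so KulB is active.
With repressor KulB bound, *pexP* is not transcribed.
So PexP is not produced.
Required activator PexP is absent, so *lutE* is not transcribed.
→ *lutE* is OFF.
3 of the 5 genes are transcribed.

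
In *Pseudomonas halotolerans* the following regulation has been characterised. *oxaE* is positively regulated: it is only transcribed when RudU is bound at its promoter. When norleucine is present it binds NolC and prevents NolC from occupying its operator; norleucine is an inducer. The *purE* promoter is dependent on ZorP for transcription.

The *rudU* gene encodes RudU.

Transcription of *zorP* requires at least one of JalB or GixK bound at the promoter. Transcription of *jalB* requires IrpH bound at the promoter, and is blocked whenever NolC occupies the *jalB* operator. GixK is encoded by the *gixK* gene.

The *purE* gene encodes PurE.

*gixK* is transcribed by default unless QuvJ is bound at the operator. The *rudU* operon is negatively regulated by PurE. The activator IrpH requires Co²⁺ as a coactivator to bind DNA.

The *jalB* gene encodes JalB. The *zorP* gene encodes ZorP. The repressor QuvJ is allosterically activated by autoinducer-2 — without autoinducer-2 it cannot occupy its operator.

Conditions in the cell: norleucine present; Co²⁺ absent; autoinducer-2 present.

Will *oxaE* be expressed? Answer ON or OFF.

ON

Norleucine is present, so NolC is inactive.
Co²⁺ is absent, so IrpH is inactive.
Required activator IrpH is absent, so *jalB* is not transcribed.
So JalB is not produced.
Autoinducer-2 is present, so QuvJ is active.
With repressor QuvJ bound, *gixK* is not transcribed.
So GixK is not produced.
No activator is available at the *zorP* promoter, so *zorP* is not transcribed.
So ZorP is not produced.
Required activator ZorP is absent, so *purE* is not transcribed.
So PurE is not produced.
With no repressor bound, *rudU* is transcribed.
So RudU is produced and active.
No repressor is bound and RudU is active, so *oxaE* is transcribed.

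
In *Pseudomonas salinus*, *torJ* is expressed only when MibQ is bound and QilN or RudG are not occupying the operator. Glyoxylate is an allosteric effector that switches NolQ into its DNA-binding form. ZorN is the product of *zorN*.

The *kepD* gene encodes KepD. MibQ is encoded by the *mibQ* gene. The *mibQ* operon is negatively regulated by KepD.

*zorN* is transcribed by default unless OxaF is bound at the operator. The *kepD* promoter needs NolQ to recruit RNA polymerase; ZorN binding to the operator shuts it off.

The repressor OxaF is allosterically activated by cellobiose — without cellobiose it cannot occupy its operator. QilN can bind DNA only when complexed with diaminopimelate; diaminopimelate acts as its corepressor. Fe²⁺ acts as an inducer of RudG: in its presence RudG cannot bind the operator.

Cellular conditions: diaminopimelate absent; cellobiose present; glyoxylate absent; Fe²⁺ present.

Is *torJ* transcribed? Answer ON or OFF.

Cellobiose is present, so OxaF is active.
With repressor OxaF bound, *zorN* is not transcribed.
So ZorN is not produced.
Glyoxylate is absent, so NolQ is inactive.
Required activator NolQ is absent, so *kepD* is not transcribed.
So KepD is not produced.
With no repressor bound, *mibQ* is transcribed.
So MibQ is produced and active.
Diaminopimelate is absent, so QilN is inactive.
Fe²⁺ is present, so RudG is inactive.
No repressor is bound and MibQ is active, so *torJ* is transcribed.

ON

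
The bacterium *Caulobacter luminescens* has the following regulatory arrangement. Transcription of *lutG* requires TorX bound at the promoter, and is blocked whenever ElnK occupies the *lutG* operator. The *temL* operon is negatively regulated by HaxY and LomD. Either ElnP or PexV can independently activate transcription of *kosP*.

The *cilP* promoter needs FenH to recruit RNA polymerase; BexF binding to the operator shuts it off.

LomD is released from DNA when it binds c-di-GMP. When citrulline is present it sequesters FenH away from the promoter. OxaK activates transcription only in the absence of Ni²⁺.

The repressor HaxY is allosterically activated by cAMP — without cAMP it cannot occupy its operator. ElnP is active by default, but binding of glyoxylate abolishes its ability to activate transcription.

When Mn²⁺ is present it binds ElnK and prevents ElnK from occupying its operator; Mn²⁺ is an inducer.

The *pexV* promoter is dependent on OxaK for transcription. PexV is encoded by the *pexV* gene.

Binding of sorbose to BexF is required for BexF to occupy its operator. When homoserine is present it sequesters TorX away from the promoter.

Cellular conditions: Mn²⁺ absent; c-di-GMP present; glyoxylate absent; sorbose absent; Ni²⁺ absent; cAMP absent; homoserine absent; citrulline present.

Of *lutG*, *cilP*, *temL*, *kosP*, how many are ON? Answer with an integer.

Mn²⁺ is absent, so ElnK is active.
Homoserine is absent, so TorX is active.
With repressor ElnK bound, *lutG* is not transcribed.
→ *lutG* is OFF.
Citrulline is present, so FenH is inactive.
Sorbose is absent, so BexF is inactive.
Required activator FenH is absent, so *cilP* is not transcribed.
→ *cilP* is OFF.
cAMP is absent, so HaxY is inactive.
c-di-GMP is present, so LomD is inactive.
With no repressor bound, *temL* is transcribed.
→ *temL* is ON.
Glyoxylate is absent, so ElnP is active.
Ni²⁺ is absent, so OxaK is active.
No repressor is bound and OxaK is active, so *pexV* is transcribed.
So PexV is produced and active.
Activator ElnP is present, so *kosP* is transcribed.
→ *kosP* is ON.
2 of the 4 genes are transcribed.

2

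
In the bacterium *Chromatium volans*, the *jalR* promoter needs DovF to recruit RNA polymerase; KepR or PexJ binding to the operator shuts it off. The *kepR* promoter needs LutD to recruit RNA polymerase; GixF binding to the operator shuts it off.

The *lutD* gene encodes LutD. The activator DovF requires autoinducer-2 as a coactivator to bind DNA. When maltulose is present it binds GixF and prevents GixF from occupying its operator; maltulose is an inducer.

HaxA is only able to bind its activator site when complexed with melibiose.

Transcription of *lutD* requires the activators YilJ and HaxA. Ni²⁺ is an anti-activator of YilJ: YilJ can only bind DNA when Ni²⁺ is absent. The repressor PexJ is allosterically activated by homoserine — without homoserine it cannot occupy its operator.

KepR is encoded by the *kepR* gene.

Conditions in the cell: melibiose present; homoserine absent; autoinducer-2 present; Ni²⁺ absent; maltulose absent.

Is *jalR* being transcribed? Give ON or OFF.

ON

Autoinducer-2 is present, so DovF is active.
Ni²⁺ is absent, so YilJ is active.
Melibiose is present, so HaxA is active.
No repressor is bound and YilJ and HaxA are active, so *lutD* is transcribed.
So LutD is produced and active.
Maltulose is absent, so GixF is active.
With repressor GixF bound, *kepR* is not transcribed.
So KepR is not produced.
Homoserine is absent, so PexJ is inactive.
No repressor is bound and DovF is active, so *jalR* is transcribed.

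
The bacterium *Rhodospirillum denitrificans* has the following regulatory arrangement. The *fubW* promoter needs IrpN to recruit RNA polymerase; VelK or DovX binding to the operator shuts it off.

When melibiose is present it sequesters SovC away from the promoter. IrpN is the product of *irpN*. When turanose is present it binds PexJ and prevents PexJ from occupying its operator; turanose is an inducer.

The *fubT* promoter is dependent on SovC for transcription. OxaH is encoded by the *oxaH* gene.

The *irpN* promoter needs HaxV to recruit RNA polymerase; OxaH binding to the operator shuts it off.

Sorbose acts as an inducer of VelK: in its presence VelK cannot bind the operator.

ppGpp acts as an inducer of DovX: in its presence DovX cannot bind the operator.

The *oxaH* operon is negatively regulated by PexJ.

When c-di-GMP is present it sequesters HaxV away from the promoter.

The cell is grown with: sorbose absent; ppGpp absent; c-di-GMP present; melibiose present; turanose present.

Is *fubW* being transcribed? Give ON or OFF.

OFF

Sorbose is absent, so VelK is active.
c-di-GMP is present, so HaxV is inactive.
Turanose is present, so PexJ is inactive.
With no repressor bound, *oxaH* is transcribed.
So OxaH is produced and active.
With repressor OxaH bound, *irpN* is not transcribed.
So IrpN is not produced.
ppGpp is absent, so DovX is active.
With repressor VelK bound, *fubW* is not transcribed.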